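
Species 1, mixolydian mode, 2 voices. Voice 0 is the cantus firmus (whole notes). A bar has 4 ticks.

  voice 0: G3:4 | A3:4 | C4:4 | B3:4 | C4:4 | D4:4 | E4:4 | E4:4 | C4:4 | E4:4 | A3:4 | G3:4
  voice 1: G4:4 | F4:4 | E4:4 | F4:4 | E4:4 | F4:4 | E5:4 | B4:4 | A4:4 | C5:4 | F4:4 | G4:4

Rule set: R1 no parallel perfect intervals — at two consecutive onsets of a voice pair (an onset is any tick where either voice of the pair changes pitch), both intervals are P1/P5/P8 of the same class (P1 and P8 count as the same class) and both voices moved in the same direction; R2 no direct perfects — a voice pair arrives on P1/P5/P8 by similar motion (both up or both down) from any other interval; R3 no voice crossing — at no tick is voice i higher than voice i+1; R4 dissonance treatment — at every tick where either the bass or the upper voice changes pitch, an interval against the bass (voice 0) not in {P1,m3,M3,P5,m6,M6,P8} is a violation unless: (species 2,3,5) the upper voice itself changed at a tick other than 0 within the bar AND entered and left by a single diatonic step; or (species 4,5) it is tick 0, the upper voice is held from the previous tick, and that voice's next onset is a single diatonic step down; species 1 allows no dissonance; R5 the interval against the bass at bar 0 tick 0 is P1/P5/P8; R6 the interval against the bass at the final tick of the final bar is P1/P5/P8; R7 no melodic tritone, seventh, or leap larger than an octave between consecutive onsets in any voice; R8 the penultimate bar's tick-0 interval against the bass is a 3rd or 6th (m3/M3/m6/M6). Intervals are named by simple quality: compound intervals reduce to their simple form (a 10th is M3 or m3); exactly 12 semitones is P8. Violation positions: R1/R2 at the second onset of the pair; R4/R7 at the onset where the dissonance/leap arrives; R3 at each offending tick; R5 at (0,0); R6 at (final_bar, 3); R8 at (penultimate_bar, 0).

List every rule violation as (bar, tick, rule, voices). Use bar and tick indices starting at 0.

bar 0: v0=G3 v1=G4 downbeat P8
bar 1: v0=A3 v1=F4 downbeat m6
bar 2: v0=C4 v1=E4 downbeat M3
bar 3: v0=B3 v1=F4 downbeat TT
bar 4: v0=C4 v1=E4 downbeat M3
bar 5: v0=D4 v1=F4 downbeat m3
bar 6: v0=E4 v1=E5 downbeat P8
bar 7: v0=E4 v1=B4 downbeat P5
bar 8: v0=C4 v1=A4 downbeat M6
bar 9: v0=E4 v1=C5 downbeat m6
bar 10: v0=A3 v1=F4 downbeat m6
bar 11: v0=G3 v1=G4 downbeat P8
  -> R4 @ bar 3 tick 0 v(0, 1): B3/F4 TT untreated
  -> R2 @ bar 6 tick 0 v(0, 1): D4/F4 m3 -> E4/E5 P8 similar
  -> R7 @ bar 6 tick 0 v(1,): F4->E5 leap 11st

(3, 0, R4, (0, 1))
(6, 0, R2, (0, 1))
(6, 0, R7, (1,))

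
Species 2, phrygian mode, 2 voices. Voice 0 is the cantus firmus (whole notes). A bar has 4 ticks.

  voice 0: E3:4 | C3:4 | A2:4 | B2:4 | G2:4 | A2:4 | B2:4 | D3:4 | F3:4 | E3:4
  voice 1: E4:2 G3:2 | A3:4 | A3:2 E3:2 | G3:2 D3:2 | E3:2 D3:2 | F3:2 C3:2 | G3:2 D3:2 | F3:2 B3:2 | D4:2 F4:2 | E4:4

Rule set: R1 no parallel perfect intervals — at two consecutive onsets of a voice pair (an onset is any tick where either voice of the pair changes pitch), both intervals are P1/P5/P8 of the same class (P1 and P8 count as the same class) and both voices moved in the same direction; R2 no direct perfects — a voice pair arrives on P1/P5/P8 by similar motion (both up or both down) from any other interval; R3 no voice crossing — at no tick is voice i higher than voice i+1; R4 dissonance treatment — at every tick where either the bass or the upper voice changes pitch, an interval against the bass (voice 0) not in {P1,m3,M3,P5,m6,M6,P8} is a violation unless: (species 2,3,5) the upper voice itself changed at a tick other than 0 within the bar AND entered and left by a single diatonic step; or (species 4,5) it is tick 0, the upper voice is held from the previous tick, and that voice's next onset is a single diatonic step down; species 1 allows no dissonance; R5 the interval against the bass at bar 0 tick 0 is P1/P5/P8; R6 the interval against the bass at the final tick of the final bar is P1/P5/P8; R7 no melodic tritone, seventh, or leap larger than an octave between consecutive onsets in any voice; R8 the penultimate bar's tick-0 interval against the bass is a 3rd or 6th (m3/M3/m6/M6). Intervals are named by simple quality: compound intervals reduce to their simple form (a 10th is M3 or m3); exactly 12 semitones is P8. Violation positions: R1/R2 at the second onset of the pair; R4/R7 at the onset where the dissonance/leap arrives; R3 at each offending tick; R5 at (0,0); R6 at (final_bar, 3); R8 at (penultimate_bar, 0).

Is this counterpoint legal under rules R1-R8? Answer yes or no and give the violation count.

No (2 violations)

bar 0: v0=E3 v1=E4 (P8)
bar 1: v0=C3 v1=A3 (M6)
bar 2: v0=A2 v1=A3 (P8)
bar 3: v0=B2 v1=G3 (m6)
bar 4: v0=G2 v1=E3 (M6)
bar 5: v0=A2 v1=F3 (m6)
bar 6: v0=B2 v1=G3 (m6)
bar 7: v0=D3 v1=F3 (m3)
bar 8: v0=F3 v1=D4 (M6)
bar 9: v0=E3 v1=E4 (P8)
  R7 @ bar7.2: F3->B3 leap 6st
  R1 @ bar9.0: F3/F4 P8 -> E3/E4 P8 similar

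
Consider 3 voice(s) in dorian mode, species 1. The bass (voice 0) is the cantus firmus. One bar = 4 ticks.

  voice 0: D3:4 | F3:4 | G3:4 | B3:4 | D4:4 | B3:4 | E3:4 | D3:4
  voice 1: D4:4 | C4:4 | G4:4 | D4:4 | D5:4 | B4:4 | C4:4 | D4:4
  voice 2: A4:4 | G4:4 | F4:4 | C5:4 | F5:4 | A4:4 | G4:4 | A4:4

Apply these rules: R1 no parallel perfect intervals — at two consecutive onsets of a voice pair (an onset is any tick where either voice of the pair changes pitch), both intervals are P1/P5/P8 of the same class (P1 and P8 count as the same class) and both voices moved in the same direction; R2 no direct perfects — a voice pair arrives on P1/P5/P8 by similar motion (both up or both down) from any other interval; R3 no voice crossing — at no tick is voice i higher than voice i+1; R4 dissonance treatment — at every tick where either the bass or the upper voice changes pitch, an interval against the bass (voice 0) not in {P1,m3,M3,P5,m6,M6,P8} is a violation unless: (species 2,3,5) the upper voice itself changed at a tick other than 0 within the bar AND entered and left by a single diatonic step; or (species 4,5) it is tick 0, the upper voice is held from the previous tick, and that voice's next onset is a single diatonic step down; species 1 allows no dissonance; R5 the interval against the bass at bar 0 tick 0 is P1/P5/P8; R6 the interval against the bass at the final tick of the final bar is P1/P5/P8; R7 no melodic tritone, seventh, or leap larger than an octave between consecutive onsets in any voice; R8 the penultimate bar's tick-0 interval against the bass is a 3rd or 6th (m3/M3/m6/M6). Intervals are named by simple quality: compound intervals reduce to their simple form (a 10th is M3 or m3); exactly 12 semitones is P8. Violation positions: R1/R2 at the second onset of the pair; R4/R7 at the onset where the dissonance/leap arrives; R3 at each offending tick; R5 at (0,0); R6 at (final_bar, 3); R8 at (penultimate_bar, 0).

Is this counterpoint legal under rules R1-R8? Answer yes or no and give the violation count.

bar 0: v0=D3 v1=D4 v2=A4 (P5)
bar 1: v0=F3 v1=C4 v2=G4 (M2)
bar 2: v0=G3 v1=G4 v2=F4 (m7)
bar 3: v0=B3 v1=D4 v2=C5 (m2)
bar 4: v0=D4 v1=D5 v2=F5 (m3)
bar 5: v0=B3 v1=B4 v2=A4 (m7)
bar 6: v0=E3 v1=C4 v2=G4 (m3)
bar 7: v0=D3 v1=D4 v2=A4 (P5)
  R1 @ bar1.0: D4/A4 P5 -> C4/G4 P5 similar
  R4 @ bar1.0: F3/G4 M2 untreated
  R2 @ bar2.0: F3/C4 P5 -> G3/G4 P8 similar
  R3 @ bar2.0: G4 above F4
  R4 @ bar2.0: G3/F4 m7 untreated
  R3 @ bar2.1: G4 above F4
  R3 @ bar2.2: G4 above F4
  R3 @ bar2.3: G4 above F4
  R4 @ bar3.0: B3/C5 m2 untreated
  R2 @ bar4.0: B3/D4 m3 -> D4/D5 P8 similar
  R1 @ bar5.0: D4/D5 P8 -> B3/B4 P8 similar
  R3 @ bar5.0: B4 above A4
  R4 @ bar5.0: B3/A4 m7 untreated
  R3 @ bar5.1: B4 above A4
  R3 @ bar5.2: B4 above A4
  R3 @ bar5.3: B4 above A4
  R2 @ bar6.0: B4/A4 M2 -> C4/G4 P5 similar
  R7 @ bar6.0: B4->C4 leap 11st
  R1 @ bar7.0: C4/G4 P5 -> D4/A4 P5 similar

No (19 violations)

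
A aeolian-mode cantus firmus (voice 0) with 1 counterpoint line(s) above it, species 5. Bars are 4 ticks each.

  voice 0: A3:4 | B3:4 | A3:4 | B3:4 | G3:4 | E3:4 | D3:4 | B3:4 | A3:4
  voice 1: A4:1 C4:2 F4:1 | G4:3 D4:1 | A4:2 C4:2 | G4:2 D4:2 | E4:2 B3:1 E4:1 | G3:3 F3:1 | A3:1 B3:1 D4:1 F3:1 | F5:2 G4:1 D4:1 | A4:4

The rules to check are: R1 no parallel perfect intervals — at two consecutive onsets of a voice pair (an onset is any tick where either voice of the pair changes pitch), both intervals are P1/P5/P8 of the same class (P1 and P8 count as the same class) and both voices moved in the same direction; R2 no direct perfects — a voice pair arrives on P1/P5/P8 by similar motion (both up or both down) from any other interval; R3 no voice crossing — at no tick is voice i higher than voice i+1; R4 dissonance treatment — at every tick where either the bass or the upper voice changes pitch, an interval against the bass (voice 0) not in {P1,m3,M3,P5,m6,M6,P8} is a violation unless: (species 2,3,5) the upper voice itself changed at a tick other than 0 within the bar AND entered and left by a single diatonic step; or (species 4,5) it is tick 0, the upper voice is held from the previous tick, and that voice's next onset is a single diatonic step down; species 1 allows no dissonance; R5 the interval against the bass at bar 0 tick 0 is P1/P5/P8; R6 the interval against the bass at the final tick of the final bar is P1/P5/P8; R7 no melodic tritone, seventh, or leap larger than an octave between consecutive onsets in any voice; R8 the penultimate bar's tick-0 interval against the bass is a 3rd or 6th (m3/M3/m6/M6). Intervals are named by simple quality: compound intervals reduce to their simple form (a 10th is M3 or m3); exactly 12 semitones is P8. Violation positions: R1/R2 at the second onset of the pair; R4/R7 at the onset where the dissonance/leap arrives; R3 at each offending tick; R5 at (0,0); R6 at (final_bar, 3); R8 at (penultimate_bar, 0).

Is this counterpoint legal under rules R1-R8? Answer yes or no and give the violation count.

No (5 violations)

bar 0: v0=A3 v1=A4 (P8)
bar 1: v0=B3 v1=G4 (m6)
bar 2: v0=A3 v1=A4 (P8)
bar 3: v0=B3 v1=G4 (m6)
bar 4: v0=G3 v1=E4 (M6)
bar 5: v0=E3 v1=G3 (m3)
bar 6: v0=D3 v1=A3 (P5)
bar 7: v0=B3 v1=F5 (TT)
bar 8: v0=A3 v1=A4 (P8)
  R4 @ bar5.3: E3/F3 m2 untreated
  R4 @ bar7.0: B3/F5 TT untreated
  R7 @ bar7.0: F3->F5 leap 24st
  R8 @ bar7.0: penult TT not 3rd/6th
  R7 @ bar7.2: F5->G4 leap 10st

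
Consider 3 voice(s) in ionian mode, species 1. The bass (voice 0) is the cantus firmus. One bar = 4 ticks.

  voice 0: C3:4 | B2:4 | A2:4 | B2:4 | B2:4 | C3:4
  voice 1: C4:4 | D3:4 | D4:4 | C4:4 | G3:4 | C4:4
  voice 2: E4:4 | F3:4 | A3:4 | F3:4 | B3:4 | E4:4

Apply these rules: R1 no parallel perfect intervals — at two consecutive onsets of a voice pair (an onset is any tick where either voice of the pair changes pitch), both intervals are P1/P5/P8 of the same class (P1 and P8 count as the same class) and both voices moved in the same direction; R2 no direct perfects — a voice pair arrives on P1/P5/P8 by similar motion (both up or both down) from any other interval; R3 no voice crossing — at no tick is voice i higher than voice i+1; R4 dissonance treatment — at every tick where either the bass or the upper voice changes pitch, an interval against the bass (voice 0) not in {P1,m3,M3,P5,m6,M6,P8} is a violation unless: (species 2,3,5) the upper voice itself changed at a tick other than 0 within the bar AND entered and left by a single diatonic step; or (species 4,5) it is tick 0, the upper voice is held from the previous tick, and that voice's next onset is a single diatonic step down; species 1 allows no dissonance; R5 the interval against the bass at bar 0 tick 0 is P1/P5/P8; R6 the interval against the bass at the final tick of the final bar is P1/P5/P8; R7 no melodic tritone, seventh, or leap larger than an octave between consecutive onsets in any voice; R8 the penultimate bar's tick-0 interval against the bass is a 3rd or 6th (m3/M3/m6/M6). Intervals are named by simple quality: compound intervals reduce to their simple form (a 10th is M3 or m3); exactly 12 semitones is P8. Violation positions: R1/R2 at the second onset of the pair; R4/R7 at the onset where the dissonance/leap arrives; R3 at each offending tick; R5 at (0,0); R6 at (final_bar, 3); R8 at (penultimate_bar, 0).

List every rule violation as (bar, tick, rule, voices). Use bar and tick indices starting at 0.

bar 0: v0=C3 v1=C4 v2=E4 downbeat M3
bar 1: v0=B2 v1=D3 v2=F3 downbeat TT
bar 2: v0=A2 v1=D4 v2=A3 downbeat P8
bar 3: v0=B2 v1=C4 v2=F3 downbeat TT
bar 4: v0=B2 v1=G3 v2=B3 downbeat P8
bar 5: v0=C3 v1=C4 v2=E4 downbeat M3
  -> R5 @ bar 0 tick 0 v(0, 2): opens on M3
  -> R4 @ bar 1 tick 0 v(0, 2): B2/F3 TT untreated
  -> R7 @ bar 1 tick 0 v(1,): C4->D3 leap 10st
  -> R7 @ bar 1 tick 0 v(2,): E4->F3 leap 11st
  -> R3 @ bar 2 tick 0 v(1, 2): D4 above A3
  -> R4 @ bar 2 tick 0 v(0, 1): A2/D4 P4 untreated
  -> R3 @ bar 2 tick 1 v(1, 2): D4 above A3
  -> R3 @ bar 2 tick 2 v(1, 2): D4 above A3
  -> R3 @ bar 2 tick 3 v(1, 2): D4 above A3
  -> R2 @ bar 3 tick 0 v(1, 2): D4/A3 P4 -> C4/F3 P5 similar
  -> R3 @ bar 3 tick 0 v(1, 2): C4 above F3
  -> R4 @ bar 3 tick 0 v(0, 1): B2/C4 m2 untreated
  -> R4 @ bar 3 tick 0 v(0, 2): B2/F3 TT untreated
  -> R3 @ bar 3 tick 1 v(1, 2): C4 above F3
  -> R3 @ bar 3 tick 2 v(1, 2): C4 above F3
  -> R3 @ bar 3 tick 3 v(1, 2): C4 above F3
  -> R7 @ bar 4 tick 0 v(2,): F3->B3 leap 6st
  -> R8 @ bar 4 tick 0 v(0, 2): penult P8 not 3rd/6th
  -> R2 @ bar 5 tick 0 v(0, 1): B2/G3 m6 -> C3/C4 P8 similar
  -> R6 @ bar 5 tick 3 v(0, 2): closes on M3

(0, 0, R5, (0, 2))
(1, 0, R4, (0, 2))
(1, 0, R7, (1,))
(1, 0, R7, (2,))
(2, 0, R3, (1, 2))
(2, 0, R4, (0, 1))
(2, 1, R3, (1, 2))
(2, 2, R3, (1, 2))
(2, 3, R3, (1, 2))
(3, 0, R2, (1, 2))
(3, 0, R3, (1, 2))
(3, 0, R4, (0, 1))
(3, 0, R4, (0, 2))
(3, 1, R3, (1, 2))
(3, 2, R3, (1, 2))
(3, 3, R3, (1, 2))
(4, 0, R7, (2,))
(4, 0, R8, (0, 2))
(5, 0, R2, (0, 1))
(5, 3, R6, (0, 2))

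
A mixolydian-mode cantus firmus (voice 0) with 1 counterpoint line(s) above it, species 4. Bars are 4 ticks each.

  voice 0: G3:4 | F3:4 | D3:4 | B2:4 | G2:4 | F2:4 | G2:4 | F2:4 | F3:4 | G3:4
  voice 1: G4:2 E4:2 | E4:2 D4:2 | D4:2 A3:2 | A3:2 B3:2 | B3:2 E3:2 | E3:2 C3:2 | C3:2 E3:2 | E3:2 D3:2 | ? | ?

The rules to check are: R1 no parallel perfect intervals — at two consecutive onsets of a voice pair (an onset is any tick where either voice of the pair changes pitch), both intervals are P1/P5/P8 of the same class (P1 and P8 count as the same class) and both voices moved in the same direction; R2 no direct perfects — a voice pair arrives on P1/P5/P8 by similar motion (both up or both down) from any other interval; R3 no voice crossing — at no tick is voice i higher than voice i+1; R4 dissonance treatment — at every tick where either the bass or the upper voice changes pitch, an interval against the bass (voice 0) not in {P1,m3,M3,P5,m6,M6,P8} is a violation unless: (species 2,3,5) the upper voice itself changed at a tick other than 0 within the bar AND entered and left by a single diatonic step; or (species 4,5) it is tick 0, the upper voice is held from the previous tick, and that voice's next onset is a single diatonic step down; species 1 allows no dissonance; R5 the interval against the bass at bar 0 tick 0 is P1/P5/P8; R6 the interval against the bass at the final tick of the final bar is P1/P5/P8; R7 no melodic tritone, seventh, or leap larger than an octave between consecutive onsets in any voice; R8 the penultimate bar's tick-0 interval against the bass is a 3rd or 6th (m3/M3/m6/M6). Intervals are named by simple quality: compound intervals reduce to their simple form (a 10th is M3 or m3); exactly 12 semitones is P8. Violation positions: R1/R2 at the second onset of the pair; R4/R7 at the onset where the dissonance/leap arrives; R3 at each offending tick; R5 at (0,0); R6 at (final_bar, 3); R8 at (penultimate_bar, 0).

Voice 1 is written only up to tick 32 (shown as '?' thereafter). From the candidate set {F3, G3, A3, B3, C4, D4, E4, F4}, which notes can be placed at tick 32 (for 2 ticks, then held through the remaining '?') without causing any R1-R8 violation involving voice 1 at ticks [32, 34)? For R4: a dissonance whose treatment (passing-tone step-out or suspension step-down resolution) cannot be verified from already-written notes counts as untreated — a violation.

F3: violates R2,R8
G3: violates R4,R8
A3: legal
B3: violates R4,R8
C4: violates R2,R7,R8
D4: legal
E4: violates R4,R7,R8
F4: violates R2,R7,R8

{A3, D4}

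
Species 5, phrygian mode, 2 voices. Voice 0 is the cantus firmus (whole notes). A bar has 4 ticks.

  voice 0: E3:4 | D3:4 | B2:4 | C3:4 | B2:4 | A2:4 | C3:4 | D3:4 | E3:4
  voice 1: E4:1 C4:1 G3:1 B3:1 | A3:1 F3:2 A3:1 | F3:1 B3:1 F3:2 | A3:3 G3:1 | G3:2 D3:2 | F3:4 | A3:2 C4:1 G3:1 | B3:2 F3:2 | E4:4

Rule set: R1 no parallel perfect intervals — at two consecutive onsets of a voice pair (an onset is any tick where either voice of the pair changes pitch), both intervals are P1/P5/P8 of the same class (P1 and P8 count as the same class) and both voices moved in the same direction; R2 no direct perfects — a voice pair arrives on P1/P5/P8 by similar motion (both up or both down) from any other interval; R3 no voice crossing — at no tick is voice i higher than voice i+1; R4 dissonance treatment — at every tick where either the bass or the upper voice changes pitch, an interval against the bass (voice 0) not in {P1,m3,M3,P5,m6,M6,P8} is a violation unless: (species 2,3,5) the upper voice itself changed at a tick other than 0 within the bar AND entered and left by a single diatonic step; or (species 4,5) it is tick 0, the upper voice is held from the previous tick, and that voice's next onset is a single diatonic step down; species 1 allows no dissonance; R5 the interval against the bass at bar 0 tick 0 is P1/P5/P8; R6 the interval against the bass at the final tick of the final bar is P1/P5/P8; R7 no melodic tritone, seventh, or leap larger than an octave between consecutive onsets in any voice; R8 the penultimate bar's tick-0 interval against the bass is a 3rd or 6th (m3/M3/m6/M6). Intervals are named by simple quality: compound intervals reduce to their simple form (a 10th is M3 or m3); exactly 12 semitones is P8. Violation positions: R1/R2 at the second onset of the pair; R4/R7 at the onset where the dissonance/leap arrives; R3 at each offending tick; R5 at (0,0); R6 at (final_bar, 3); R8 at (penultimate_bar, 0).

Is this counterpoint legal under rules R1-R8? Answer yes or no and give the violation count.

bar 0: v0=E3 v1=E4 (P8)
bar 1: v0=D3 v1=A3 (P5)
bar 2: v0=B2 v1=F3 (TT)
bar 3: v0=C3 v1=A3 (M6)
bar 4: v0=B2 v1=G3 (m6)
bar 5: v0=A2 v1=F3 (m6)
bar 6: v0=C3 v1=A3 (M6)
bar 7: v0=D3 v1=B3 (M6)
bar 8: v0=E3 v1=E4 (P8)
  R1 @ bar1.0: E3/B3 P5 -> D3/A3 P5 similar
  R4 @ bar2.0: B2/F3 TT untreated
  R7 @ bar2.1: F3->B3 leap 6st
  R4 @ bar2.2: B2/F3 TT untreated
  R7 @ bar2.2: B3->F3 leap 6st
  R7 @ bar7.2: B3->F3 leap 6st
  R2 @ bar8.0: D3/F3 m3 -> E3/E4 P8 similar
  R7 @ bar8.0: F3->E4 leap 11st

No (8 violations)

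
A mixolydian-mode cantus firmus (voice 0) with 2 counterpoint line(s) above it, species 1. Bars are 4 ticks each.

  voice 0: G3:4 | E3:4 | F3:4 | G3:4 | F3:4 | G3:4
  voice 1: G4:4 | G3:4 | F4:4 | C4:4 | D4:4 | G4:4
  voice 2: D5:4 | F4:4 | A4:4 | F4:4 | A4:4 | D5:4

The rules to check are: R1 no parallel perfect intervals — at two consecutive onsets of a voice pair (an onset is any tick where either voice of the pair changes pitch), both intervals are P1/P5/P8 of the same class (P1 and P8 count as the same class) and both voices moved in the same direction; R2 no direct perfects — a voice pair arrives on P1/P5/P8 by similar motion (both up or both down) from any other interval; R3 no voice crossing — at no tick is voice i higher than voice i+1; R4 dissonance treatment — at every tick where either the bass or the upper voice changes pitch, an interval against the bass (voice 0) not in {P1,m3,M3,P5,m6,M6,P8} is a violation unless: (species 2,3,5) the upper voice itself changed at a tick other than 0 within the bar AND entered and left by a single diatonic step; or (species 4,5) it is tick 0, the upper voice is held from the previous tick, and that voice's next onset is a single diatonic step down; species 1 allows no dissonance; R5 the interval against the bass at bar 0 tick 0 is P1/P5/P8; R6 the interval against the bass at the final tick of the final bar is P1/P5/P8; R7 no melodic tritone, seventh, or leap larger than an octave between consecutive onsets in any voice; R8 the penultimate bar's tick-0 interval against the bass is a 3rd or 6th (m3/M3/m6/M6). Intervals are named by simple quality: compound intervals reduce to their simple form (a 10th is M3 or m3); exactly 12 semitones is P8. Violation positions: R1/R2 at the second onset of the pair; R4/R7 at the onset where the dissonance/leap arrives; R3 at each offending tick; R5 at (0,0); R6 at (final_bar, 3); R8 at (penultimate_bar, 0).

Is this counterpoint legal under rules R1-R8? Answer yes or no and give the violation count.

bar 0: v0=G3 v1=G4 v2=D5 (P5)
bar 1: v0=E3 v1=G3 v2=F4 (m2)
bar 2: v0=F3 v1=F4 v2=A4 (M3)
bar 3: v0=G3 v1=C4 v2=F4 (m7)
bar 4: v0=F3 v1=D4 v2=A4 (M3)
bar 5: v0=G3 v1=G4 v2=D5 (P5)
  R4 @ bar1.0: E3/F4 m2 untreated
  R2 @ bar2.0: E3/G3 m3 -> F3/F4 P8 similar
  R7 @ bar2.0: G3->F4 leap 10st
  R4 @ bar3.0: G3/C4 P4 untreated
  R4 @ bar3.0: G3/F4 m7 untreated
  R2 @ bar4.0: C4/F4 P4 -> D4/A4 P5 similar
  R1 @ bar5.0: D4/A4 P5 -> G4/D5 P5 similar
  R2 @ bar5.0: F3/D4 M6 -> G3/G4 P8 similar
  R2 @ bar5.0: F3/A4 M3 -> G3/D5 P5 similar

No (9 violations)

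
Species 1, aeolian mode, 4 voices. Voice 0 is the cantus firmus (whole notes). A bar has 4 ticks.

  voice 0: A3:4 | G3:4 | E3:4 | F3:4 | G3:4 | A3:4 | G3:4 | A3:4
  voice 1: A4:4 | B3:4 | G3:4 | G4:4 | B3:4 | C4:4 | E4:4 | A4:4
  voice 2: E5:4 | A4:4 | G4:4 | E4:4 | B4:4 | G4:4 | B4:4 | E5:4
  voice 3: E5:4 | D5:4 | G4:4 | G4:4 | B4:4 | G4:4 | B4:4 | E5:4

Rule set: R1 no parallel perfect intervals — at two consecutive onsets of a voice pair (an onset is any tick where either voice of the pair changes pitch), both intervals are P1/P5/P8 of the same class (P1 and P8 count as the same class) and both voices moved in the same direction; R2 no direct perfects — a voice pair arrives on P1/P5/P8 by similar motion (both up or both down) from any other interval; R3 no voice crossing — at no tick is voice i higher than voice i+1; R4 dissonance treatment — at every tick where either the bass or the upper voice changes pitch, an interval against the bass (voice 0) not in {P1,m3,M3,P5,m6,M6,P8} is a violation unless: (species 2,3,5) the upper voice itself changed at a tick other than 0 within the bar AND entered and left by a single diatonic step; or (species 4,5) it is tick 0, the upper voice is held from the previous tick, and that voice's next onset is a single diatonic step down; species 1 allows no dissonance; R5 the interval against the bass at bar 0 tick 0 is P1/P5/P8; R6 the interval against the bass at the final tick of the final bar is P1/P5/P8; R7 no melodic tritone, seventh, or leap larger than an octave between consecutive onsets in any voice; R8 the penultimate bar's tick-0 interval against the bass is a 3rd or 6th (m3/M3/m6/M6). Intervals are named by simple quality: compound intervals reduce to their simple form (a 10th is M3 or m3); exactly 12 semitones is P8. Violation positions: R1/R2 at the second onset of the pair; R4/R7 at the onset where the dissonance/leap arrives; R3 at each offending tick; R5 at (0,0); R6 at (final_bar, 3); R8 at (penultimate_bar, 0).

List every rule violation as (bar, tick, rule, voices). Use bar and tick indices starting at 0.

(1, 0, R1, (0, 3))
(1, 0, R4, (0, 2))
(1, 0, R7, (1,))
(2, 0, R2, (1, 2))
(2, 0, R2, (1, 3))
(2, 0, R2, (2, 3))
(3, 0, R3, (1, 2))
(3, 0, R4, (0, 1))
(3, 0, R4, (0, 2))
(3, 0, R4, (0, 3))
(3, 1, R3, (1, 2))
(3, 2, R3, (1, 2))
(3, 3, R3, (1, 2))
(4, 0, R2, (2, 3))
(5, 0, R1, (2, 3))
(5, 0, R4, (0, 2))
(5, 0, R4, (0, 3))
(6, 0, R1, (1, 2))
(6, 0, R1, (1, 3))
(6, 0, R1, (2, 3))
(7, 0, R1, (1, 2))
(7, 0, R1, (1, 3))
(7, 0, R1, (2, 3))
(7, 0, R2, (0, 1))
(7, 0, R2, (0, 2))
(7, 0, R2, (0, 3))

bar 0: v0=A3 v1=A4 v2=E5 v3=E5 downbeat P5
bar 1: v0=G3 v1=B3 v2=A4 v3=D5 downbeat P5
bar 2: v0=E3 v1=G3 v2=G4 v3=G4 downbeat m3
bar 3: v0=F3 v1=G4 v2=E4 v3=G4 downbeat M2
bar 4: v0=G3 v1=B3 v2=B4 v3=B4 downbeat M3
bar 5: v0=A3 v1=C4 v2=G4 v3=G4 downbeat m7
bar 6: v0=G3 v1=E4 v2=B4 v3=B4 downbeat M3
bar 7: v0=A3 v1=A4 v2=E5 v3=E5 downbeat P5
  -> R1 @ bar 1 tick 0 v(0, 3): A3/E5 P5 -> G3/D5 P5 similar
  -> R4 @ bar 1 tick 0 v(0, 2): G3/A4 M2 untreated
  -> R7 @ bar 1 tick 0 v(1,): A4->B3 leap 10st
  -> R2 @ bar 2 tick 0 v(1, 2): B3/A4 m7 -> G3/G4 P8 similar
  -> R2 @ bar 2 tick 0 v(1, 3): B3/D5 m3 -> G3/G4 P8 similar
  -> R2 @ bar 2 tick 0 v(2, 3): A4/D5 P4 -> G4/G4 P1 similar
  -> R3 @ bar 3 tick 0 v(1, 2): G4 above E4
  -> R4 @ bar 3 tick 0 v(0, 1): F3/G4 M2 untreated
  -> R4 @ bar 3 tick 0 v(0, 2): F3/E4 M7 untreated
  -> R4 @ bar 3 tick 0 v(0, 3): F3/G4 M2 untreated
  -> R3 @ bar 3 tick 1 v(1, 2): G4 above E4
  -> R3 @ bar 3 tick 2 v(1, 2): G4 above E4
  -> R3 @ bar 3 tick 3 v(1, 2): G4 above E4
  -> R2 @ bar 4 tick 0 v(2, 3): E4/G4 m3 -> B4/B4 P1 similar
  -> R1 @ bar 5 tick 0 v(2, 3): B4/B4 P1 -> G4/G4 P1 similar
  -> R4 @ bar 5 tick 0 v(0, 2): A3/G4 m7 untreated
  -> R4 @ bar 5 tick 0 v(0, 3): A3/G4 m7 untreated
  -> R1 @ bar 6 tick 0 v(1, 2): C4/G4 P5 -> E4/B4 P5 similar
  -> R1 @ bar 6 tick 0 v(1, 3): C4/G4 P5 -> E4/B4 P5 similar
  -> R1 @ bar 6 tick 0 v(2, 3): G4/G4 P1 -> B4/B4 P1 similar
  -> R1 @ bar 7 tick 0 v(1, 2): E4/B4 P5 -> A4/E5 P5 similar
  -> R1 @ bar 7 tick 0 v(1, 3): E4/B4 P5 -> A4/E5 P5 similar
  -> R1 @ bar 7 tick 0 v(2, 3): B4/B4 P1 -> E5/E5 P1 similar
  -> R2 @ bar 7 tick 0 v(0, 1): G3/E4 M6 -> A3/A4 P8 similar
  -> R2 @ bar 7 tick 0 v(0, 2): G3/B4 M3 -> A3/E5 P5 similar
  -> R2 @ bar 7 tick 0 v(0, 3): G3/B4 M3 -> A3/E5 P5 similar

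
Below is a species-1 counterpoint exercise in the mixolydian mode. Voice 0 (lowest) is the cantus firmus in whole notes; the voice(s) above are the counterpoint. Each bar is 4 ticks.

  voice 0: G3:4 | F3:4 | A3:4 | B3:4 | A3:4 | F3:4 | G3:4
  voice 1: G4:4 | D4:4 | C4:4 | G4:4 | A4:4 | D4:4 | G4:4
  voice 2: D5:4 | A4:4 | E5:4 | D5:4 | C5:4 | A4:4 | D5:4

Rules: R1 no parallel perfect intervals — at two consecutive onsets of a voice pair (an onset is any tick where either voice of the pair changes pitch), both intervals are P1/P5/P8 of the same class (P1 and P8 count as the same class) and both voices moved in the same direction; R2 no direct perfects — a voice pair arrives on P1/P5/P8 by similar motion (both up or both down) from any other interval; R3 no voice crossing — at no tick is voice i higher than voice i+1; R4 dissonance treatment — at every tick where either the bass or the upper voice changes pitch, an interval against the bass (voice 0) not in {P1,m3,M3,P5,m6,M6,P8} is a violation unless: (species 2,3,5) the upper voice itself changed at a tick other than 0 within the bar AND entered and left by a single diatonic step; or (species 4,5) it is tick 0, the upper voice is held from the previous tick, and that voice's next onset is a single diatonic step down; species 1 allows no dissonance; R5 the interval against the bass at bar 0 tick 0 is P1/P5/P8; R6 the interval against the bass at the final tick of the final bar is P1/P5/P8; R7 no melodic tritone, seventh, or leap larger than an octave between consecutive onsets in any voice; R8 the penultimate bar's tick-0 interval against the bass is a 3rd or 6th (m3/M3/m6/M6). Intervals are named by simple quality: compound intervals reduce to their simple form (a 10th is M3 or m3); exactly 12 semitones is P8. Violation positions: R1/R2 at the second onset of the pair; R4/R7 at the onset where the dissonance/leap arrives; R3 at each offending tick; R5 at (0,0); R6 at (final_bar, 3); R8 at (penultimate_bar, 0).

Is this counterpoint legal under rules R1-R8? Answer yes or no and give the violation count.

bar 0: v0=G3 v1=G4 v2=D5 (P5)
bar 1: v0=F3 v1=D4 v2=A4 (M3)
bar 2: v0=A3 v1=C4 v2=E5 (P5)
bar 3: v0=B3 v1=G4 v2=D5 (m3)
bar 4: v0=A3 v1=A4 v2=C5 (m3)
bar 5: v0=F3 v1=D4 v2=A4 (M3)
bar 6: v0=G3 v1=G4 v2=D5 (P5)
  R1 @ bar1.0: G4/D5 P5 -> D4/A4 P5 similar
  R2 @ bar2.0: F3/A4 M3 -> A3/E5 P5 similar
  R2 @ bar5.0: A4/C5 m3 -> D4/A4 P5 similar
  R1 @ bar6.0: D4/A4 P5 -> G4/D5 P5 similar
  R2 @ bar6.0: F3/D4 M6 -> G3/G4 P8 similar
  R2 @ bar6.0: F3/A4 M3 -> G3/D5 P5 similar

No (6 violations)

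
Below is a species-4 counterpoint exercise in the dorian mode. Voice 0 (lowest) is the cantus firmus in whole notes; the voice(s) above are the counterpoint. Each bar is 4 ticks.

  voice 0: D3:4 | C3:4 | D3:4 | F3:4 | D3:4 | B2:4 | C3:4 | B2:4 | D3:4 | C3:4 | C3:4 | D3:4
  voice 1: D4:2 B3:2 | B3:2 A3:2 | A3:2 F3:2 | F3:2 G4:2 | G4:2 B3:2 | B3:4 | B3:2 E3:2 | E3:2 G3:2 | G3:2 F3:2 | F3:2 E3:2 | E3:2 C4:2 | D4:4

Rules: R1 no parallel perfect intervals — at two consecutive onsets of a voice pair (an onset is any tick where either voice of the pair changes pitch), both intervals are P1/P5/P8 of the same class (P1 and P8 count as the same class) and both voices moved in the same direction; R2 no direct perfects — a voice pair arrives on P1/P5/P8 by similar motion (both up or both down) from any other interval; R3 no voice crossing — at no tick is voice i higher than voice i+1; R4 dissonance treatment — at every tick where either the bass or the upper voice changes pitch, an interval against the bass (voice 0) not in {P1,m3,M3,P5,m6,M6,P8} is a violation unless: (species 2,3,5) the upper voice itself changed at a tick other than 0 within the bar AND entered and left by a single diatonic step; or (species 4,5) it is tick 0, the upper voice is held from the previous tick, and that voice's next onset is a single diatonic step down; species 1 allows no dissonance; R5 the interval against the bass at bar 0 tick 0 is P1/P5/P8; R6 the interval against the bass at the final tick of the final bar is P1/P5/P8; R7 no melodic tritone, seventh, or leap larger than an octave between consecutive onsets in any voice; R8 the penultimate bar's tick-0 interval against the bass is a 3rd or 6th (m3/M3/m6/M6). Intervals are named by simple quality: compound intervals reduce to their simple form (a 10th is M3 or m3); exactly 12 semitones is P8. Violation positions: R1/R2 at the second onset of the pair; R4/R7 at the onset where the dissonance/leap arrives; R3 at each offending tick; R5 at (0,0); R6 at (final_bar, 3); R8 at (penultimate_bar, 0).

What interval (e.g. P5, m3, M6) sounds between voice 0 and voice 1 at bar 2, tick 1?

P5

voice 0=D3 voice 1=A3 -> P5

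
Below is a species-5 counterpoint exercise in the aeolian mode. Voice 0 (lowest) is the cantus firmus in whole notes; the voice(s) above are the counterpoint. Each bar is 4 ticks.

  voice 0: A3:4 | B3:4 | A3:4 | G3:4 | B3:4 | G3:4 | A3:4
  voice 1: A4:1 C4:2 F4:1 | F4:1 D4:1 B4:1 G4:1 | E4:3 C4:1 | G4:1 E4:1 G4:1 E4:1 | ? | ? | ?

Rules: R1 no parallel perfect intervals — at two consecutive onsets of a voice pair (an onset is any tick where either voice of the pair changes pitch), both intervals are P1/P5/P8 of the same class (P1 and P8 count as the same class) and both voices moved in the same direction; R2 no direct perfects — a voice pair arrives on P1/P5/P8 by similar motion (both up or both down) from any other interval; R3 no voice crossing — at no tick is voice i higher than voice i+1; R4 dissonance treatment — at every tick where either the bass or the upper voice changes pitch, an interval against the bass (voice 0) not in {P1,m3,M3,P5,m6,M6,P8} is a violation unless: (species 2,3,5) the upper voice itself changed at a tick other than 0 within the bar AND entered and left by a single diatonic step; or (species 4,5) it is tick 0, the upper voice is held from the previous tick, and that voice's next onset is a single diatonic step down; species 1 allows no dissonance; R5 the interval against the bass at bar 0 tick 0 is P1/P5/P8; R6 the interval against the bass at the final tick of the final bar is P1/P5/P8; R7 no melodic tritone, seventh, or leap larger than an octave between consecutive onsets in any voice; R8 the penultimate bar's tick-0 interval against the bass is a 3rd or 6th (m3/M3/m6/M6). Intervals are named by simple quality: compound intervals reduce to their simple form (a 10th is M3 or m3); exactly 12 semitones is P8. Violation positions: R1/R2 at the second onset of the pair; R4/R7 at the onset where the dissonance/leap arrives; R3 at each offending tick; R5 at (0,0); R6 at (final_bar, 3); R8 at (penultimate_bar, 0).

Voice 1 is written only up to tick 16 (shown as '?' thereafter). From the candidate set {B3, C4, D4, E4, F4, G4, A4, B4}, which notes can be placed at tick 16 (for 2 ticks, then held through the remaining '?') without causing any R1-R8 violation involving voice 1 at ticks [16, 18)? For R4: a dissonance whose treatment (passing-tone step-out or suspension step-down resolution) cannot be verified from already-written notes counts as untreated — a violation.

{B3, D4, G4}

B3: legal
C4: violates R4
D4: legal
E4: violates R4
F4: violates R4
G4: legal
A4: violates R4
B4: violates R2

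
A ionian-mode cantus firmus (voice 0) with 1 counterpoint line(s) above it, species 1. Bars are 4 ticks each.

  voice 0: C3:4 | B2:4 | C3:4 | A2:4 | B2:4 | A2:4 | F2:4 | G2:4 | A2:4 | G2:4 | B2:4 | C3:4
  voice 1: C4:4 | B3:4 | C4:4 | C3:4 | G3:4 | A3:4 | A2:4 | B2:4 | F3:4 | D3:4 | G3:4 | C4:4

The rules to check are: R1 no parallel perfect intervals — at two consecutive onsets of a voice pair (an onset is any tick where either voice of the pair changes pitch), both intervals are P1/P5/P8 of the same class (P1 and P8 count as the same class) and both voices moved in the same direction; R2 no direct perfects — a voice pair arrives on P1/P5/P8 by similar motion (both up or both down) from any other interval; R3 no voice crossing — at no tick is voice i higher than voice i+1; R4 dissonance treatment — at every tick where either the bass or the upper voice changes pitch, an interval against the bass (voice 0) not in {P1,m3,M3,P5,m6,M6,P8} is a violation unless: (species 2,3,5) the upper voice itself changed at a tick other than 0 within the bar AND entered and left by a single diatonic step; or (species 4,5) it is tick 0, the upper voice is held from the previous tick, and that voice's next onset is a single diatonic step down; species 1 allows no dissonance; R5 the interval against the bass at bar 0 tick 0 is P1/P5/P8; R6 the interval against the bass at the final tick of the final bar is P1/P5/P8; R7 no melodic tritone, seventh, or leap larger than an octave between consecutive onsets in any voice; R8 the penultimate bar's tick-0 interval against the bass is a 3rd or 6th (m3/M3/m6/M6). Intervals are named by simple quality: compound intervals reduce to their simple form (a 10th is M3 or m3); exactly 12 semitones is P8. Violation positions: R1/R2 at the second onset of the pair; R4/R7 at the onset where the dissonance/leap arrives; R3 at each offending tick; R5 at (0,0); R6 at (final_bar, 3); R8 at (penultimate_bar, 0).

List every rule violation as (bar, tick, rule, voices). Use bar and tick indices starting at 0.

bar 0: v0=C3 v1=C4 downbeat P8
bar 1: v0=B2 v1=B3 downbeat P8
bar 2: v0=C3 v1=C4 downbeat P8
bar 3: v0=A2 v1=C3 downbeat m3
bar 4: v0=B2 v1=G3 downbeat m6
bar 5: v0=A2 v1=A3 downbeat P8
bar 6: v0=F2 v1=A2 downbeat M3
bar 7: v0=G2 v1=B2 downbeat M3
bar 8: v0=A2 v1=F3 downbeat m6
bar 9: v0=G2 v1=D3 downbeat P5
bar 10: v0=B2 v1=G3 downbeat m6
bar 11: v0=C3 v1=C4 downbeat P8
  -> R1 @ bar 1 tick 0 v(0, 1): C3/C4 P8 -> B2/B3 P8 similar
  -> R1 @ bar 2 tick 0 v(0, 1): B2/B3 P8 -> C3/C4 P8 similar
  -> R7 @ bar 8 tick 0 v(1,): B2->F3 leap 6st
  -> R2 @ bar 9 tick 0 v(0, 1): A2/F3 m6 -> G2/D3 P5 similar
  -> R2 @ bar 11 tick 0 v(0, 1): B2/G3 m6 -> C3/C4 P8 similar

(1, 0, R1, (0, 1))
(2, 0, R1, (0, 1))
(8, 0, R7, (1,))
(9, 0, R2, (0, 1))
(11, 0, R2, (0, 1))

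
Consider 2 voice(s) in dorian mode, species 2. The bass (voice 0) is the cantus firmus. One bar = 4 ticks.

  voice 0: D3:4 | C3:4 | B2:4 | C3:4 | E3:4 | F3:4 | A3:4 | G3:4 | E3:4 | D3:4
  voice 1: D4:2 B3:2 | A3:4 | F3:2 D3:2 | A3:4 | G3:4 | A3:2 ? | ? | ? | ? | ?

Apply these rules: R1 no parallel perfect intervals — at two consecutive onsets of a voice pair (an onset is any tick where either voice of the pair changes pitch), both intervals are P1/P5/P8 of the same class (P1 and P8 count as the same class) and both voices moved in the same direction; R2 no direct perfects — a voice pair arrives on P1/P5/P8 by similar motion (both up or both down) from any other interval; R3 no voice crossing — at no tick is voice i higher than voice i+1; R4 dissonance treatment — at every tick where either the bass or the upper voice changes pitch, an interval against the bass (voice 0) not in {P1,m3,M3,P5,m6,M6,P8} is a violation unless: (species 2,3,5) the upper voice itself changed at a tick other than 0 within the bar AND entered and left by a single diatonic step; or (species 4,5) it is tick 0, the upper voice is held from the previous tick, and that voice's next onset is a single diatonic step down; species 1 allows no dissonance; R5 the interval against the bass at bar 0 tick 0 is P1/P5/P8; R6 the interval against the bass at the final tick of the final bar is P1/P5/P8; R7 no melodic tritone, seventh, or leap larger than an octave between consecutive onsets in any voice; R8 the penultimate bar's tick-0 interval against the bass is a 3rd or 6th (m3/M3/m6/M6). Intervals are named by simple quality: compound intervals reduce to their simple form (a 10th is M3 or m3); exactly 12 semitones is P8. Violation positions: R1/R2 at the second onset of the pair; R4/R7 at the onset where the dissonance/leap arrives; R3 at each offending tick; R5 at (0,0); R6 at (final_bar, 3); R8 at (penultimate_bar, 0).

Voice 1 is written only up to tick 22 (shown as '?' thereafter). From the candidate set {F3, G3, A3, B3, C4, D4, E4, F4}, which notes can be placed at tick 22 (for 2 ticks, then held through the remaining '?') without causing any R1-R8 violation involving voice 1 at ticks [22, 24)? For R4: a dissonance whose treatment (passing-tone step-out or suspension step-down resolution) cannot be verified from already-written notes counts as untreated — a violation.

{A3, C4, D4, F3, F4}

F3: legal
G3: violates R4
A3: legal
B3: violates R4
C4: legal
D4: legal
E4: violates R4
F4: legal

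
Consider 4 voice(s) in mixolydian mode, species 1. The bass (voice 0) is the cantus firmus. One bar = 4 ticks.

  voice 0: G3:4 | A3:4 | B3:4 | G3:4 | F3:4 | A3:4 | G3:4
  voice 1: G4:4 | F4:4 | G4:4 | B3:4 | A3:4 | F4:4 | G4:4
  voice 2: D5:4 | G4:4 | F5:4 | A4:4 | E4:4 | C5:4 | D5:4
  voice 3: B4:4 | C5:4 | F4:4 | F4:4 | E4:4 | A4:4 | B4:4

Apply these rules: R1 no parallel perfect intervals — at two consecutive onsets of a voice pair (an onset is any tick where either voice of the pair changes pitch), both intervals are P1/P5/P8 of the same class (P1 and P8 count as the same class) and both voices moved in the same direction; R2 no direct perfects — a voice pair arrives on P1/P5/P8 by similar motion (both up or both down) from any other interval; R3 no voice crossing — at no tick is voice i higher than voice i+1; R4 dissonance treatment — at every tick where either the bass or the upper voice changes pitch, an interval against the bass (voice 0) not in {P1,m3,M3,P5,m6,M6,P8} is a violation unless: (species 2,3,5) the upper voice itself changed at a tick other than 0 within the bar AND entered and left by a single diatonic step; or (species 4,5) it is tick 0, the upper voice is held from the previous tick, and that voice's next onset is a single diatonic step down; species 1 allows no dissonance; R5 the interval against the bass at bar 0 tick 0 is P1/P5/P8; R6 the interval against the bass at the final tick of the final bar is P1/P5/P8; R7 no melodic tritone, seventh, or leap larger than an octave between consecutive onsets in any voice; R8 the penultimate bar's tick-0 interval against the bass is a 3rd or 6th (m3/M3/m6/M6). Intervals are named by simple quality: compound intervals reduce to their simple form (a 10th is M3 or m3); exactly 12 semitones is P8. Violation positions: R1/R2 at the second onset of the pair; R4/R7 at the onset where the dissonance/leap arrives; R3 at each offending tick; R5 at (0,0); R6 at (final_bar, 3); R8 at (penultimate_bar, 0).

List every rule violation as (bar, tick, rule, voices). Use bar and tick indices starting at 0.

(0, 0, R3, (2, 3))
(0, 0, R5, (0, 3))
(0, 1, R3, (2, 3))
(0, 2, R3, (2, 3))
(0, 3, R3, (2, 3))
(1, 0, R4, (0, 2))
(2, 0, R3, (2, 3))
(2, 0, R4, (0, 2))
(2, 0, R4, (0, 3))
(2, 0, R7, (2,))
(2, 1, R3, (2, 3))
(2, 2, R3, (2, 3))
(2, 3, R3, (2, 3))
(3, 0, R3, (2, 3))
(3, 0, R4, (0, 2))
(3, 0, R4, (0, 3))
(3, 1, R3, (2, 3))
(3, 2, R3, (2, 3))
(3, 3, R3, (2, 3))
(4, 0, R2, (1, 2))
(4, 0, R2, (1, 3))
(4, 0, R2, (2, 3))
(4, 0, R4, (0, 2))
(4, 0, R4, (0, 3))
(5, 0, R1, (1, 2))
(5, 0, R2, (0, 3))
(5, 0, R3, (2, 3))
(5, 0, R8, (0, 3))
(5, 1, R3, (2, 3))
(5, 2, R3, (2, 3))
(5, 3, R3, (2, 3))
(6, 0, R1, (1, 2))
(6, 0, R3, (2, 3))
(6, 1, R3, (2, 3))
(6, 2, R3, (2, 3))
(6, 3, R3, (2, 3))
(6, 3, R6, (0, 3))

bar 0: v0=G3 v1=G4 v2=D5 v3=B4 downbeat M3
bar 1: v0=A3 v1=F4 v2=G4 v3=C5 downbeat m3
bar 2: v0=B3 v1=G4 v2=F5 v3=F4 downbeat TT
bar 3: v0=G3 v1=B3 v2=A4 v3=F4 downbeat m7
bar 4: v0=F3 v1=A3 v2=E4 v3=E4 downbeat M7
bar 5: v0=A3 v1=F4 v2=C5 v3=A4 downbeat P8
bar 6: v0=G3 v1=G4 v2=D5 v3=B4 downbeat M3
  -> R3 @ bar 0 tick 0 v(2, 3): D5 above B4
  -> R5 @ bar 0 tick 0 v(0, 3): opens on M3
  -> R3 @ bar 0 tick 1 v(2, 3): D5 above B4
  -> R3 @ bar 0 tick 2 v(2, 3): D5 above B4
  -> R3 @ bar 0 tick 3 v(2, 3): D5 above B4
  -> R4 @ bar 1 tick 0 v(0, 2): A3/G4 m7 untreated
  -> R3 @ bar 2 tick 0 v(2, 3): F5 above F4
  -> R4 @ bar 2 tick 0 v(0, 2): B3/F5 TT untreated
  -> R4 @ bar 2 tick 0 v(0, 3): B3/F4 TT untreated
  -> R7 @ bar 2 tick 0 v(2,): G4->F5 leap 10st
  -> R3 @ bar 2 tick 1 v(2, 3): F5 above F4
  -> R3 @ bar 2 tick 2 v(2, 3): F5 above F4
  -> R3 @ bar 2 tick 3 v(2, 3): F5 above F4
  -> R3 @ bar 3 tick 0 v(2, 3): A4 above F4
  -> R4 @ bar 3 tick 0 v(0, 2): G3/A4 M2 untreated
  -> R4 @ bar 3 tick 0 v(0, 3): G3/F4 m7 untreated
  -> R3 @ bar 3 tick 1 v(2, 3): A4 above F4
  -> R3 @ bar 3 tick 2 v(2, 3): A4 above F4
  -> R3 @ bar 3 tick 3 v(2, 3): A4 above F4
  -> R2 @ bar 4 tick 0 v(1, 2): B3/A4 m7 -> A3/E4 P5 similar
  -> R2 @ bar 4 tick 0 v(1, 3): B3/F4 TT -> A3/E4 P5 similar
  -> R2 @ bar 4 tick 0 v(2, 3): A4/F4 M3 -> E4/E4 P1 similar
  -> R4 @ bar 4 tick 0 v(0, 2): F3/E4 M7 untreated
  -> R4 @ bar 4 tick 0 v(0, 3): F3/E4 M7 untreated
  -> R1 @ bar 5 tick 0 v(1, 2): A3/E4 P5 -> F4/C5 P5 similar
  -> R2 @ bar 5 tick 0 v(0, 3): F3/E4 M7 -> A3/A4 P8 similar
  -> R3 @ bar 5 tick 0 v(2, 3): C5 above A4
  -> R8 @ bar 5 tick 0 v(0, 3): penult P8 not 3rd/6th
  -> R3 @ bar 5 tick 1 v(2, 3): C5 above A4
  -> R3 @ bar 5 tick 2 v(2, 3): C5 above A4
  -> R3 @ bar 5 tick 3 v(2, 3): C5 above A4
  -> R1 @ bar 6 tick 0 v(1, 2): F4/C5 P5 -> G4/D5 P5 similar
  -> R3 @ bar 6 tick 0 v(2, 3): D5 above B4
  -> R3 @ bar 6 tick 1 v(2, 3): D5 above B4
  -> R3 @ bar 6 tick 2 v(2, 3): D5 above B4
  -> R3 @ bar 6 tick 3 v(2, 3): D5 above B4
  -> R6 @ bar 6 tick 3 v(0, 3): closes on M3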